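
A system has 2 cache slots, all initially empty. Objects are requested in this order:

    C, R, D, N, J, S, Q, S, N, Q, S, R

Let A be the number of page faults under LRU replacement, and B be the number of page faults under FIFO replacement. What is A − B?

1

Under LRU: F F F F F F F . F F F F → 11 faults.
Under FIFO: F F F F F F F . F . F F → 10 faults.
A − B = 11 − 10 = 1.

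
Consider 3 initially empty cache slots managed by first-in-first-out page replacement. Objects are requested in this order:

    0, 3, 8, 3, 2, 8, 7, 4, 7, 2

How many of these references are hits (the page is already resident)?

0: fault, frames {0}
3: fault, frames {0,3}
8: fault, frames {0,3,8}
3: hit
2: fault, evict 0, frames {3,8,2}
8: hit
7: fault, evict 3, frames {8,2,7}
4: fault, evict 8, frames {2,7,4}
7: hit
2: hit
Hits: 4.

4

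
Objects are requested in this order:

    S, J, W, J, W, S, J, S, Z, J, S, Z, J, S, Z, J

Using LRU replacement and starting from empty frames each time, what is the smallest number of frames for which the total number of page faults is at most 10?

f=1: 16 faults
f=2: 13 faults
f=3: 4 faults
f=4: 4 faults
Smallest f with faults ≤ 10 is 3.

3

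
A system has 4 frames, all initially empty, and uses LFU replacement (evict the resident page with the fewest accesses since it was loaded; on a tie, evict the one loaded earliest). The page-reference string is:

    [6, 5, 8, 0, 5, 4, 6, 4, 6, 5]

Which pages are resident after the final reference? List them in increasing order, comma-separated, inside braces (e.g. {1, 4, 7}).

{0, 4, 5, 6}

6 -> fault, frames (6)
5 -> fault, frames (6 5)
8 -> fault, frames (6 5 8)
0 -> fault, frames (6 5 8 0)
5 -> hit
4 -> fault, evict 6, frames (5 8 0 4)
6 -> fault, evict 8, frames (5 0 4 6)
4 -> hit
6 -> hit
5 -> hit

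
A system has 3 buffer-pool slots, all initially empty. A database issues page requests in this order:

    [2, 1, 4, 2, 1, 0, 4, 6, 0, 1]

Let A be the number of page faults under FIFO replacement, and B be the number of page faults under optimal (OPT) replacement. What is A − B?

Under FIFO: F F F . . F . F . F → 6 faults.
Under OPT: F F F . . F . F . . → 5 faults.
A − B = 6 − 5 = 1.

1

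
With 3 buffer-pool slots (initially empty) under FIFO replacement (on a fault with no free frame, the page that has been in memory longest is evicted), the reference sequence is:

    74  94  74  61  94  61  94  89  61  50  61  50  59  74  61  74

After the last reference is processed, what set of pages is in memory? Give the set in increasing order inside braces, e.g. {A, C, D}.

74: miss, frames (74)
94: miss, frames (74 94)
74: hit
61: miss, frames (74 94 61)
94: hit
61: hit
94: hit
89: miss, evict 74, frames (94 61 89)
61: hit
50: miss, evict 94, frames (61 89 50)
61: hit
50: hit
59: miss, evict 61, frames (89 50 59)
74: miss, evict 89, frames (50 59 74)
61: miss, evict 50, frames (59 74 61)
74: hit

{59, 61, 74}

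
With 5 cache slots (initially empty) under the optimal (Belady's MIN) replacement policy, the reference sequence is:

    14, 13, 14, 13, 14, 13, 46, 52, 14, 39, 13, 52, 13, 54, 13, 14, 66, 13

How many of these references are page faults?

7

14 → miss, frames [14]
13 → miss, frames [14, 13]
14 → hit
13 → hit
14 → hit
13 → hit
46 → miss, frames [14, 13, 46]
52 → miss, frames [14, 13, 46, 52]
14 → hit
39 → miss, frames [14, 13, 46, 52, 39]
13 → hit
52 → hit
13 → hit
54 → miss, evict 39, frames [14, 13, 46, 52, 54]
13 → hit
14 → hit
66 → miss, evict 54, frames [14, 13, 46, 52, 66]
13 → hit
Page faults: 7.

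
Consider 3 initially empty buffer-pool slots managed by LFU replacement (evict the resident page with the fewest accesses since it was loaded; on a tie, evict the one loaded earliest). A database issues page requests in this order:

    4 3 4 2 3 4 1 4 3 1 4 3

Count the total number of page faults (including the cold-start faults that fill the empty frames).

4

4 → fault, frames {4}
3 → fault, frames {4,3}
4 → hit
2 → fault, frames {4,3,2}
3 → hit
4 → hit
1 → fault, evict 2, frames {4,3,1}
4 → hit
3 → hit
1 → hit
4 → hit
3 → hit
Page faults: 4.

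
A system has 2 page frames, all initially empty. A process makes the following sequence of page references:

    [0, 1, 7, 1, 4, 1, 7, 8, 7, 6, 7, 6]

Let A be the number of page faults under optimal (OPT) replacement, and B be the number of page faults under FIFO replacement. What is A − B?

-2

Under OPT: F F F . F . F F . F . . → 7 faults.
Under FIFO: F F F . F F F F . F F . → 9 faults.
A − B = 7 − 9 = -2.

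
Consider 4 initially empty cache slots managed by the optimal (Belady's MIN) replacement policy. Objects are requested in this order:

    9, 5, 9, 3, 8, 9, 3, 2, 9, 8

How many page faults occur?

5

9 -> miss, frames [9]
5 -> miss, frames [9, 5]
9 -> hit
3 -> miss, frames [9, 5, 3]
8 -> miss, frames [9, 5, 3, 8]
9 -> hit
3 -> hit
2 -> miss, evict 3, frames [9, 5, 8, 2]
9 -> hit
8 -> hit
Page faults: 5.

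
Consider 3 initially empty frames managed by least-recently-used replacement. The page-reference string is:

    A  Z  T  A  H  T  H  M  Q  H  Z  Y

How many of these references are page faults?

A: fault, frames [A]
Z: fault, frames [A, Z]
T: fault, frames [A, Z, T]
A: hit
H: fault, evict Z, frames [T, A, H]
T: hit
H: hit
M: fault, evict A, frames [T, H, M]
Q: fault, evict T, frames [H, M, Q]
H: hit
Z: fault, evict M, frames [Q, H, Z]
Y: fault, evict Q, frames [H, Z, Y]
Page faults: 8.

8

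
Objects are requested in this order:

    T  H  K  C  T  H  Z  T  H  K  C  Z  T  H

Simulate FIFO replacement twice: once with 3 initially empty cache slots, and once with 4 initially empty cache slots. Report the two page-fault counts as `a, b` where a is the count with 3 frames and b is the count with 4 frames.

11, 12

3 frames: F F F F F F F . . F F . F F → 11 faults.
4 frames: F F F F . . F F F F F F F F → 12 faults.
12 > 11: adding a frame increased faults — Belady's anomaly.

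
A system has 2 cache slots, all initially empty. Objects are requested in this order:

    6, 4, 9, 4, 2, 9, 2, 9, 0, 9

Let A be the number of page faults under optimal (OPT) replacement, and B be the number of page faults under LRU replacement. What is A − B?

Under OPT: F F F . F . . . F . → 5 faults.
Under LRU: F F F . F F . . F . → 6 faults.
A − B = 5 − 6 = -1.

-1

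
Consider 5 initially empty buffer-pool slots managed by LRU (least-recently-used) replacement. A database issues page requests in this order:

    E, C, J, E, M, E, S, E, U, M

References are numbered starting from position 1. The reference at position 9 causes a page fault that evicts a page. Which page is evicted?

C

pos 1: E -> miss, frames [E]
pos 2: C -> miss, frames [E, C]
pos 3: J -> miss, frames [E, C, J]
pos 4: E -> hit
pos 5: M -> miss, frames [C, J, E, M]
pos 6: E -> hit
pos 7: S -> miss, frames [C, J, M, E, S]
pos 8: E -> hit
pos 9: U -> miss, evict C, frames [J, M, S, E, U]
At position 9, page C is evicted.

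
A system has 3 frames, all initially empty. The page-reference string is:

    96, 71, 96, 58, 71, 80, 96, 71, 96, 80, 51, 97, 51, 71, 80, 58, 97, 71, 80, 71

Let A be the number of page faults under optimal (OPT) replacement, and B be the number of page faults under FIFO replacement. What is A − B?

-2

Under OPT: F F . F . F . . . . F F . . F F . . F . → 9 faults.
Under FIFO: F F . F . F F F . . F F . . F F . F . . → 11 faults.
A − B = 9 − 11 = -2.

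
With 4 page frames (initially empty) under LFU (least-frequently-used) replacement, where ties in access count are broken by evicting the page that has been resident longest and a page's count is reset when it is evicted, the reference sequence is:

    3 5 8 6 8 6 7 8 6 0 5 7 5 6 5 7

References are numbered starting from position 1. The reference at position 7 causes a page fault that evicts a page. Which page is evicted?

3

pos 1: 3 → miss, frames {3}
pos 2: 5 → miss, frames {3,5}
pos 3: 8 → miss, frames {3,5,8}
pos 4: 6 → miss, frames {3,5,8,6}
pos 5: 8 → hit
pos 6: 6 → hit
pos 7: 7 → miss, evict 3, frames {5,8,6,7}
At position 7, page 3 is evicted.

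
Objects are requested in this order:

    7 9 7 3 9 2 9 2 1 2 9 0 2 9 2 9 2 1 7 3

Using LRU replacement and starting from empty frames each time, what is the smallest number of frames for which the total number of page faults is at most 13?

2

f=1: 20 faults
f=2: 13 faults
f=3: 9 faults
f=4: 8 faults
f=5: 8 faults
f=6: 6 faults
Smallest f with faults ≤ 13 is 2.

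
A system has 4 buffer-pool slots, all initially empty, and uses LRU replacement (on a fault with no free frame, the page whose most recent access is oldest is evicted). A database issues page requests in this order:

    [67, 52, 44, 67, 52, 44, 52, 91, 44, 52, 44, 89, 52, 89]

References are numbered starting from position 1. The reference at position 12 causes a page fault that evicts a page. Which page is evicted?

pos 1: 67: fault, frames (67)
pos 2: 52: fault, frames (67 52)
pos 3: 44: fault, frames (67 52 44)
pos 4: 67: hit
pos 5: 52: hit
pos 6: 44: hit
pos 7: 52: hit
pos 8: 91: fault, frames (67 44 52 91)
pos 9: 44: hit
pos 10: 52: hit
pos 11: 44: hit
pos 12: 89: fault, evict 67, frames (91 52 44 89)
At position 12, page 67 is evicted.

67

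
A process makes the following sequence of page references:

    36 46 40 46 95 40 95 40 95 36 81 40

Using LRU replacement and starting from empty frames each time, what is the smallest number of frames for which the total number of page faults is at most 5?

4

f=1: 12 faults
f=2: 8 faults
f=3: 7 faults
f=4: 5 faults
f=5: 5 faults
Smallest f with faults ≤ 5 is 4.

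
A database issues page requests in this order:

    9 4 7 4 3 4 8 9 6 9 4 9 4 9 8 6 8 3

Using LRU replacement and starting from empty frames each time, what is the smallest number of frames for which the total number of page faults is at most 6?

5

f=1: 18 faults
f=2: 11 faults
f=3: 11 faults
f=4: 8 faults
f=5: 6 faults
f=6: 6 faults
Smallest f with faults ≤ 6 is 5.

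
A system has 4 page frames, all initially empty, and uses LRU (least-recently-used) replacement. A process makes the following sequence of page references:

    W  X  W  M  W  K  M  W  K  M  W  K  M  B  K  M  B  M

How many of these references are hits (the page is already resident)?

W: miss, frames (W)
X: miss, frames (W X)
W: hit
M: miss, frames (X W M)
W: hit
K: miss, frames (X M W K)
M: hit
W: hit
K: hit
M: hit
W: hit
K: hit
M: hit
B: miss, evict X, frames (W K M B)
K: hit
M: hit
B: hit
M: hit
Hits: 13.

13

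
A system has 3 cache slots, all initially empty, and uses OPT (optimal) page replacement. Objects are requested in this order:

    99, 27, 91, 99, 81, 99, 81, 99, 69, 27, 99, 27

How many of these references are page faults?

5

99 -> miss, frames (99)
27 -> miss, frames (99 27)
91 -> miss, frames (99 27 91)
99 -> hit
81 -> miss, evict 91, frames (99 27 81)
99 -> hit
81 -> hit
99 -> hit
69 -> miss, evict 81, frames (99 27 69)
27 -> hit
99 -> hit
27 -> hit
Page faults: 5.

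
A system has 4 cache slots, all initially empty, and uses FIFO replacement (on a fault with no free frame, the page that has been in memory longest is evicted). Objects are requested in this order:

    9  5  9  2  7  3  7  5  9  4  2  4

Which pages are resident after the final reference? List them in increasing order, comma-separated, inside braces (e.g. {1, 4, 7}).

{2, 3, 4, 9}

9: miss, frames (9)
5: miss, frames (9 5)
9: hit
2: miss, frames (9 5 2)
7: miss, frames (9 5 2 7)
3: miss, evict 9, frames (5 2 7 3)
7: hit
5: hit
9: miss, evict 5, frames (2 7 3 9)
4: miss, evict 2, frames (7 3 9 4)
2: miss, evict 7, frames (3 9 4 2)
4: hit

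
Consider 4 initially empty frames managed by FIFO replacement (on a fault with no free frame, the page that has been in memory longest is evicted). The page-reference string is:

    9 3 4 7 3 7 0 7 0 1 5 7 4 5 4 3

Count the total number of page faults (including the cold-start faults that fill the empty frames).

9

9 → miss, frames {9}
3 → miss, frames {9,3}
4 → miss, frames {9,3,4}
7 → miss, frames {9,3,4,7}
3 → hit
7 → hit
0 → miss, evict 9, frames {3,4,7,0}
7 → hit
0 → hit
1 → miss, evict 3, frames {4,7,0,1}
5 → miss, evict 4, frames {7,0,1,5}
7 → hit
4 → miss, evict 7, frames {0,1,5,4}
5 → hit
4 → hit
3 → miss, evict 0, frames {1,5,4,3}
Page faults: 9.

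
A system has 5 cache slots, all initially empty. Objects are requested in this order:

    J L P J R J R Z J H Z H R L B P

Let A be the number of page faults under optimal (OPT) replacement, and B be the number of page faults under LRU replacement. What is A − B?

Under OPT: F F F . F . . F . F . . . . F . → 7 faults.
Under LRU: F F F . F . . F . F . . . F F F → 9 faults.
A − B = 7 − 9 = -2.

-2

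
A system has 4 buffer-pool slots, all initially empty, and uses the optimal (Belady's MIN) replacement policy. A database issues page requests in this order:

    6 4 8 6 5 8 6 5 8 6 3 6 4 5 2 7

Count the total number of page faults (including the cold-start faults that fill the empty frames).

7

6 -> fault, frames {6}
4 -> fault, frames {6,4}
8 -> fault, frames {6,4,8}
6 -> hit
5 -> fault, frames {6,4,8,5}
8 -> hit
6 -> hit
5 -> hit
8 -> hit
6 -> hit
3 -> fault, evict 8, frames {6,4,5,3}
6 -> hit
4 -> hit
5 -> hit
2 -> fault, evict 3, frames {6,4,5,2}
7 -> fault, evict 2, frames {6,4,5,7}
Page faults: 7.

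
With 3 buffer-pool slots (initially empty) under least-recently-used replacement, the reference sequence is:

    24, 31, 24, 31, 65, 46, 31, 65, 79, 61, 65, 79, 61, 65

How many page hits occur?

8

24 -> miss, frames {24}
31 -> miss, frames {24,31}
24 -> hit
31 -> hit
65 -> miss, frames {24,31,65}
46 -> miss, evict 24, frames {31,65,46}
31 -> hit
65 -> hit
79 -> miss, evict 46, frames {31,65,79}
61 -> miss, evict 31, frames {65,79,61}
65 -> hit
79 -> hit
61 -> hit
65 -> hit
Hits: 8.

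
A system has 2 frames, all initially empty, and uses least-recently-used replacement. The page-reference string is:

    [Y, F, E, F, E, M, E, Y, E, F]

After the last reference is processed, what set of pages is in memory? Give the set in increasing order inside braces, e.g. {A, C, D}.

Y → fault, frames {Y}
F → fault, frames {Y,F}
E → fault, evict Y, frames {F,E}
F → hit
E → hit
M → fault, evict F, frames {E,M}
E → hit
Y → fault, evict M, frames {E,Y}
E → hit
F → fault, evict Y, frames {E,F}

{E, F}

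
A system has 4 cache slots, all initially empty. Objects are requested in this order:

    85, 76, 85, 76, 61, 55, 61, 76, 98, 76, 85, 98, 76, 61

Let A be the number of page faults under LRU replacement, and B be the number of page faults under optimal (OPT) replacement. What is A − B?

1

Under LRU: F F . . F F . . F . F . . . → 6 faults.
Under OPT: F F . . F F . . F . . . . . → 5 faults.
A − B = 6 − 5 = 1.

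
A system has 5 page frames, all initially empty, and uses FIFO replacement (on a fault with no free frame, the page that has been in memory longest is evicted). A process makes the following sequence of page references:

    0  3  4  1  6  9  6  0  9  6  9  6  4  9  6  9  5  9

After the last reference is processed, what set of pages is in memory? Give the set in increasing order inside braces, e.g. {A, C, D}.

0 → miss, frames (0)
3 → miss, frames (0 3)
4 → miss, frames (0 3 4)
1 → miss, frames (0 3 4 1)
6 → miss, frames (0 3 4 1 6)
9 → miss, evict 0, frames (3 4 1 6 9)
6 → hit
0 → miss, evict 3, frames (4 1 6 9 0)
9 → hit
6 → hit
9 → hit
6 → hit
4 → hit
9 → hit
6 → hit
9 → hit
5 → miss, evict 4, frames (1 6 9 0 5)
9 → hit

{0, 1, 5, 6, 9}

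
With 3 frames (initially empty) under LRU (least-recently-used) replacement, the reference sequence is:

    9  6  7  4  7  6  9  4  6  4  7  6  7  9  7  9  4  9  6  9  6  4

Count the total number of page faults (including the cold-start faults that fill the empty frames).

9 -> miss, frames {9}
6 -> miss, frames {9,6}
7 -> miss, frames {9,6,7}
4 -> miss, evict 9, frames {6,7,4}
7 -> hit
6 -> hit
9 -> miss, evict 4, frames {7,6,9}
4 -> miss, evict 7, frames {6,9,4}
6 -> hit
4 -> hit
7 -> miss, evict 9, frames {6,4,7}
6 -> hit
7 -> hit
9 -> miss, evict 4, frames {6,7,9}
7 -> hit
9 -> hit
4 -> miss, evict 6, frames {7,9,4}
9 -> hit
6 -> miss, evict 7, frames {4,9,6}
9 -> hit
6 -> hit
4 -> hit
Page faults: 10.

10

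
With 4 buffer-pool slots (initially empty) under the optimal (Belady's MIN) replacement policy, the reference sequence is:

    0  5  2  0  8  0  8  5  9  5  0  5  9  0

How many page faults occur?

5

0 → fault, frames {0}
5 → fault, frames {0,5}
2 → fault, frames {0,5,2}
0 → hit
8 → fault, frames {0,5,2,8}
0 → hit
8 → hit
5 → hit
9 → fault, evict 8, frames {0,5,2,9}
5 → hit
0 → hit
5 → hit
9 → hit
0 → hit
Page faults: 5.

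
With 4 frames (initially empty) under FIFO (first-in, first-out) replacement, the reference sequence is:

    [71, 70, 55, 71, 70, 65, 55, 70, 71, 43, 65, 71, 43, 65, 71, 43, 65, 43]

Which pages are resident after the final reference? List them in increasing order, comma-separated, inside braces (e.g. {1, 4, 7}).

71: miss, frames {71}
70: miss, frames {71,70}
55: miss, frames {71,70,55}
71: hit
70: hit
65: miss, frames {71,70,55,65}
55: hit
70: hit
71: hit
43: miss, evict 71, frames {70,55,65,43}
65: hit
71: miss, evict 70, frames {55,65,43,71}
43: hit
65: hit
71: hit
43: hit
65: hit
43: hit

{43, 55, 65, 71}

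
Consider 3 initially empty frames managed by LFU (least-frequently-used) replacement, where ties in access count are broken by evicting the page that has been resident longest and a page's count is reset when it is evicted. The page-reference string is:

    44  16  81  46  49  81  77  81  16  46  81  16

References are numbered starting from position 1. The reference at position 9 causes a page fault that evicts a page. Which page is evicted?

49

pos 1: 44: fault, frames [44]
pos 2: 16: fault, frames [44, 16]
pos 3: 81: fault, frames [44, 16, 81]
pos 4: 46: fault, evict 44, frames [16, 81, 46]
pos 5: 49: fault, evict 16, frames [81, 46, 49]
pos 6: 81: hit
pos 7: 77: fault, evict 46, frames [81, 49, 77]
pos 8: 81: hit
pos 9: 16: fault, evict 49, frames [81, 77, 16]
At position 9, page 49 is evicted.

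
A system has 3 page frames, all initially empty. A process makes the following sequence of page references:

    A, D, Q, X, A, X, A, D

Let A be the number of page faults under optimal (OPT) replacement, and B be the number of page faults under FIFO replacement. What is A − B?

-2

Under OPT: F F F F . . . . → 4 faults.
Under FIFO: F F F F F . . F → 6 faults.
A − B = 4 − 6 = -2.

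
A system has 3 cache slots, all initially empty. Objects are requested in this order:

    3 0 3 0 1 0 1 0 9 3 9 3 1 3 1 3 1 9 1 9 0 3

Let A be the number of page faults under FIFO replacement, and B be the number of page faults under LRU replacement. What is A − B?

Under FIFO: F F . . F . . . F F . . . . . . . . . . F . → 6 faults.
Under LRU: F F . . F . . . F F . . F . . . . . . . F F → 8 faults.
A − B = 6 − 8 = -2.

-2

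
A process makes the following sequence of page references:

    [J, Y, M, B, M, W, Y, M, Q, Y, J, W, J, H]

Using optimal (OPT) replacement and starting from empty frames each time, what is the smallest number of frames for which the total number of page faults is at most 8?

3

f=1: 14 faults
f=2: 10 faults
f=3: 8 faults
f=4: 7 faults
f=5: 7 faults
f=6: 7 faults
f=7: 7 faults
Smallest f with faults ≤ 8 is 3.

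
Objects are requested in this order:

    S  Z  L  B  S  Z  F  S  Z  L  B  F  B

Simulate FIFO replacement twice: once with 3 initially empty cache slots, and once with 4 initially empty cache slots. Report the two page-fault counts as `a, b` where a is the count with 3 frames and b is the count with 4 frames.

3 frames: F F F F F F F . . F F . . → 9 faults.
4 frames: F F F F . . F F F F F F . → 10 faults.
10 > 9: adding a frame increased faults — Belady's anomaly.

9, 10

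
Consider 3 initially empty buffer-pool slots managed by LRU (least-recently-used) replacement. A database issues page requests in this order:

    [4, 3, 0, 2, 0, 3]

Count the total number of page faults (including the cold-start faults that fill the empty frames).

4

4 -> fault, frames [4]
3 -> fault, frames [4, 3]
0 -> fault, frames [4, 3, 0]
2 -> fault, evict 4, frames [3, 0, 2]
0 -> hit
3 -> hit
Page faults: 4.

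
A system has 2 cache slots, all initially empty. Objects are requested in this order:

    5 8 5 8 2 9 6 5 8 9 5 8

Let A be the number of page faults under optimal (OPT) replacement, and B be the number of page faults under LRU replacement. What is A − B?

-2

Under OPT: F F . . F F F . F F . F → 8 faults.
Under LRU: F F . . F F F F F F F F → 10 faults.
A − B = 8 − 10 = -2.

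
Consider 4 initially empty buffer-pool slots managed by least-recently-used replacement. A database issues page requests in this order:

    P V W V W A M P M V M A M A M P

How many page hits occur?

P: miss, frames [P]
V: miss, frames [P, V]
W: miss, frames [P, V, W]
V: hit
W: hit
A: miss, frames [P, V, W, A]
M: miss, evict P, frames [V, W, A, M]
P: miss, evict V, frames [W, A, M, P]
M: hit
V: miss, evict W, frames [A, P, M, V]
M: hit
A: hit
M: hit
A: hit
M: hit
P: hit
Hits: 9.

9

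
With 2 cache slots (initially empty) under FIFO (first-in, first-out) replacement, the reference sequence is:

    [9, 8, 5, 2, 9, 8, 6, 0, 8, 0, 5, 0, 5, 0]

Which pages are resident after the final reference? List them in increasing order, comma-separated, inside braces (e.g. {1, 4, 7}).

9: miss, frames (9)
8: miss, frames (9 8)
5: miss, evict 9, frames (8 5)
2: miss, evict 8, frames (5 2)
9: miss, evict 5, frames (2 9)
8: miss, evict 2, frames (9 8)
6: miss, evict 9, frames (8 6)
0: miss, evict 8, frames (6 0)
8: miss, evict 6, frames (0 8)
0: hit
5: miss, evict 0, frames (8 5)
0: miss, evict 8, frames (5 0)
5: hit
0: hit

{0, 5}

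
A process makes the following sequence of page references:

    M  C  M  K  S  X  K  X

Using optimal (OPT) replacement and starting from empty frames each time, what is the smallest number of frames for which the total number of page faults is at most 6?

f=1: 8 faults
f=2: 5 faults
f=3: 5 faults
f=4: 5 faults
f=5: 5 faults
Smallest f with faults ≤ 6 is 2.

2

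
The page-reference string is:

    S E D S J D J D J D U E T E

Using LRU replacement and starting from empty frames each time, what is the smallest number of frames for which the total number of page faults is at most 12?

2

f=1: 14 faults
f=2: 9 faults
f=3: 7 faults
f=4: 7 faults
f=5: 6 faults
f=6: 6 faults
Smallest f with faults ≤ 12 is 2.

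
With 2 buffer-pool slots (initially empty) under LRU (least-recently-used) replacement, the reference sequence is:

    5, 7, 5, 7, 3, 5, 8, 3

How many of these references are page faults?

6

5 → fault, frames (5)
7 → fault, frames (5 7)
5 → hit
7 → hit
3 → fault, evict 5, frames (7 3)
5 → fault, evict 7, frames (3 5)
8 → fault, evict 3, frames (5 8)
3 → fault, evict 5, frames (8 3)
Page faults: 6.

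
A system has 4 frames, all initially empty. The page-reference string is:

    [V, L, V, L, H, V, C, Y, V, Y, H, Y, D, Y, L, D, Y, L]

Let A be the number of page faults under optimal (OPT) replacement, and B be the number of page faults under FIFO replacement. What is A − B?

-2

Under OPT: F F . . F . F F . . . . F . . . . . → 6 faults.
Under FIFO: F F . . F . F F F . . . F . F . . . → 8 faults.
A − B = 6 − 8 = -2.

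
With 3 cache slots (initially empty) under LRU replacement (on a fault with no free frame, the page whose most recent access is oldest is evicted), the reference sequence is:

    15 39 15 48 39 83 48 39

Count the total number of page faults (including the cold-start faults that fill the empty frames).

15: miss, frames (15)
39: miss, frames (15 39)
15: hit
48: miss, frames (39 15 48)
39: hit
83: miss, evict 15, frames (48 39 83)
48: hit
39: hit
Page faults: 4.

4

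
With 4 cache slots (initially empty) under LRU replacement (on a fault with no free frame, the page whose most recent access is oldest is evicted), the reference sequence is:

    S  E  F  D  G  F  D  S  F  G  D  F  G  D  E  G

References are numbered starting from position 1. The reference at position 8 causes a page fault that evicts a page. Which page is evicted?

E

pos 1: S → miss, frames [S]
pos 2: E → miss, frames [S, E]
pos 3: F → miss, frames [S, E, F]
pos 4: D → miss, frames [S, E, F, D]
pos 5: G → miss, evict S, frames [E, F, D, G]
pos 6: F → hit
pos 7: D → hit
pos 8: S → miss, evict E, frames [G, F, D, S]
At position 8, page E is evicted.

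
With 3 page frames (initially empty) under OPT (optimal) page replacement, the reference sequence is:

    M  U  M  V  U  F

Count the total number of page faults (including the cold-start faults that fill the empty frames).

M: fault, frames {M}
U: fault, frames {M,U}
M: hit
V: fault, frames {M,U,V}
U: hit
F: fault, evict V, frames {M,U,F}
Page faults: 4.

4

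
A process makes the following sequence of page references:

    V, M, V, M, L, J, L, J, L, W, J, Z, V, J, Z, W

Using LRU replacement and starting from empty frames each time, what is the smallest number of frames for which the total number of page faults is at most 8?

3

f=1: 16 faults
f=2: 11 faults
f=3: 8 faults
f=4: 7 faults
f=5: 7 faults
f=6: 6 faults
Smallest f with faults ≤ 8 is 3.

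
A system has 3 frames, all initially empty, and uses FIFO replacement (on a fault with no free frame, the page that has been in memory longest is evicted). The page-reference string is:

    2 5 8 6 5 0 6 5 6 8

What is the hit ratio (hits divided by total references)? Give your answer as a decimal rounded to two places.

0.30

2: miss, frames {2}
5: miss, frames {2,5}
8: miss, frames {2,5,8}
6: miss, evict 2, frames {5,8,6}
5: hit
0: miss, evict 5, frames {8,6,0}
6: hit
5: miss, evict 8, frames {6,0,5}
6: hit
8: miss, evict 6, frames {0,5,8}
Hits: 3 of 10 references → 3/10 = 0.3000.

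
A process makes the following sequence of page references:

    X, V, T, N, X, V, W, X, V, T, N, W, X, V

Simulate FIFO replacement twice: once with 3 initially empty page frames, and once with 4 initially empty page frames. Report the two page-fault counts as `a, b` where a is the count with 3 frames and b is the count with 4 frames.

3 frames: F F F F F F F . . F F . F F → 11 faults.
4 frames: F F F F . . F F F F F F F F → 12 faults.
12 > 11: adding a frame increased faults — Belady's anomaly.

11, 12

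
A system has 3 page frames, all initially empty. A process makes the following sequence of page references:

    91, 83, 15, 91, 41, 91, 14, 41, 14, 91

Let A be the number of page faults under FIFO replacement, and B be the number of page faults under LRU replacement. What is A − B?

1

Under FIFO: F F F . F F F . . . → 6 faults.
Under LRU: F F F . F . F . . . → 5 faults.
A − B = 6 − 5 = 1.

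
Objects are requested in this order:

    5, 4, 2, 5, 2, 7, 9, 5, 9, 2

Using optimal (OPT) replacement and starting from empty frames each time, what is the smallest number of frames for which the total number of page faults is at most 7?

2

f=1: 10 faults
f=2: 6 faults
f=3: 5 faults
f=4: 5 faults
f=5: 5 faults
Smallest f with faults ≤ 7 is 2.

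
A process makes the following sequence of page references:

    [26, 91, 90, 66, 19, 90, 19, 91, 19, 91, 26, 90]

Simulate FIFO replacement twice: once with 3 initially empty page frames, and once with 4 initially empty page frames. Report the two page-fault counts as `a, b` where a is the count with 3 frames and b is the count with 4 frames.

8, 6

3 frames: F F F F F . . F . . F F → 8 faults.
4 frames: F F F F F . . . . . F . → 6 faults.
6 < 8: adding a frame reduced faults, as is typical.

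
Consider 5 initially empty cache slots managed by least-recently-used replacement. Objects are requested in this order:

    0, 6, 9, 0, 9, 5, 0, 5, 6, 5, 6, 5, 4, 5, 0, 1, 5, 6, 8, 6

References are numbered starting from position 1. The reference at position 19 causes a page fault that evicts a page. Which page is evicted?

4

pos 1: 0 -> miss, frames [0]
pos 2: 6 -> miss, frames [0, 6]
pos 3: 9 -> miss, frames [0, 6, 9]
pos 4: 0 -> hit
pos 5: 9 -> hit
pos 6: 5 -> miss, frames [6, 0, 9, 5]
pos 7: 0 -> hit
pos 8: 5 -> hit
pos 9: 6 -> hit
pos 10: 5 -> hit
pos 11: 6 -> hit
pos 12: 5 -> hit
pos 13: 4 -> miss, frames [9, 0, 6, 5, 4]
pos 14: 5 -> hit
pos 15: 0 -> hit
pos 16: 1 -> miss, evict 9, frames [6, 4, 5, 0, 1]
pos 17: 5 -> hit
pos 18: 6 -> hit
pos 19: 8 -> miss, evict 4, frames [0, 1, 5, 6, 8]
At position 19, page 4 is evicted.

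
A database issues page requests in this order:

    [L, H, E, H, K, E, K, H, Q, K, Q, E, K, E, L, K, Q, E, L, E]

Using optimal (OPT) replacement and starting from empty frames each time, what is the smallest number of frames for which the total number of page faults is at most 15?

2

f=1: 20 faults
f=2: 10 faults
f=3: 7 faults
f=4: 5 faults
f=5: 5 faults
Smallest f with faults ≤ 15 is 2.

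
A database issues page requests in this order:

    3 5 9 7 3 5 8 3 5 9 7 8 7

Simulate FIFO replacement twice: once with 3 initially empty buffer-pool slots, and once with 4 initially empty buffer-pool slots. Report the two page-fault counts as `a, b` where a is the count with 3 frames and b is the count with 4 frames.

9, 10

3 frames: F F F F F F F . . F F . . → 9 faults.
4 frames: F F F F . . F F F F F F . → 10 faults.
10 > 9: adding a frame increased faults — Belady's anomaly.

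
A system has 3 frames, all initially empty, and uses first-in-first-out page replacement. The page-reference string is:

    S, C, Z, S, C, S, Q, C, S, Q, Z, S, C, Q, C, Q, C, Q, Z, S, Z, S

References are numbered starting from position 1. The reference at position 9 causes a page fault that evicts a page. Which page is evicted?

C

pos 1: S -> fault, frames {S}
pos 2: C -> fault, frames {S,C}
pos 3: Z -> fault, frames {S,C,Z}
pos 4: S -> hit
pos 5: C -> hit
pos 6: S -> hit
pos 7: Q -> fault, evict S, frames {C,Z,Q}
pos 8: C -> hit
pos 9: S -> fault, evict C, frames {Z,Q,S}
At position 9, page C is evicted.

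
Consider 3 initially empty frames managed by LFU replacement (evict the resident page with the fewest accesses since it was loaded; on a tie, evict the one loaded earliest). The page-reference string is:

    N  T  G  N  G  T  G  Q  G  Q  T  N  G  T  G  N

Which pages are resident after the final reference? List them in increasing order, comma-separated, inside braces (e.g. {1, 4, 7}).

{G, N, T}

N → fault, frames {N}
T → fault, frames {N,T}
G → fault, frames {N,T,G}
N → hit
G → hit
T → hit
G → hit
Q → fault, evict N, frames {T,G,Q}
G → hit
Q → hit
T → hit
N → fault, evict Q, frames {T,G,N}
G → hit
T → hit
G → hit
N → hit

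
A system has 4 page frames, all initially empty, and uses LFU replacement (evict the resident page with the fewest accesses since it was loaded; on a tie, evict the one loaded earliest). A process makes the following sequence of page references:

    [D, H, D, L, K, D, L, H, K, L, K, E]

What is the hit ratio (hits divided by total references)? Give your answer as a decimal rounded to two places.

D: fault, frames [D]
H: fault, frames [D, H]
D: hit
L: fault, frames [D, H, L]
K: fault, frames [D, H, L, K]
D: hit
L: hit
H: hit
K: hit
L: hit
K: hit
E: fault, evict H, frames [D, L, K, E]
Hits: 7 of 12 references → 7/12 = 0.5833.

0.58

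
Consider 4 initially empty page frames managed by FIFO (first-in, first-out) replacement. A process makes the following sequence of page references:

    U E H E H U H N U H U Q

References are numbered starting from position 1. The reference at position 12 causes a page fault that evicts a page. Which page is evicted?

U

pos 1: U → fault, frames [U]
pos 2: E → fault, frames [U, E]
pos 3: H → fault, frames [U, E, H]
pos 4: E → hit
pos 5: H → hit
pos 6: U → hit
pos 7: H → hit
pos 8: N → fault, frames [U, E, H, N]
pos 9: U → hit
pos 10: H → hit
pos 11: U → hit
pos 12: Q → fault, evict U, frames [E, H, N, Q]
At position 12, page U is evicted.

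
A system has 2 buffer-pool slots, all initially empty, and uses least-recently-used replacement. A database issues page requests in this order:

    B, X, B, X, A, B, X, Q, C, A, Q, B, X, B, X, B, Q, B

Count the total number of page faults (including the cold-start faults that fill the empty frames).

B → fault, frames [B]
X → fault, frames [B, X]
B → hit
X → hit
A → fault, evict B, frames [X, A]
B → fault, evict X, frames [A, B]
X → fault, evict A, frames [B, X]
Q → fault, evict B, frames [X, Q]
C → fault, evict X, frames [Q, C]
A → fault, evict Q, frames [C, A]
Q → fault, evict C, frames [A, Q]
B → fault, evict A, frames [Q, B]
X → fault, evict Q, frames [B, X]
B → hit
X → hit
B → hit
Q → fault, evict X, frames [B, Q]
B → hit
Page faults: 12.

12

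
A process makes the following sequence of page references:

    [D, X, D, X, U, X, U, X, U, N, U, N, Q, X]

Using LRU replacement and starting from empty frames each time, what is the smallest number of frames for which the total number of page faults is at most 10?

f=1: 14 faults
f=2: 6 faults
f=3: 6 faults
f=4: 5 faults
f=5: 5 faults
Smallest f with faults ≤ 10 is 2.

2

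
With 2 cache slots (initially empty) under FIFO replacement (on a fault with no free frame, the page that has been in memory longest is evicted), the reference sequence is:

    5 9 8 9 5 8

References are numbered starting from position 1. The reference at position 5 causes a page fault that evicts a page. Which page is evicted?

pos 1: 5 → fault, frames (5)
pos 2: 9 → fault, frames (5 9)
pos 3: 8 → fault, evict 5, frames (9 8)
pos 4: 9 → hit
pos 5: 5 → fault, evict 9, frames (8 5)
At position 5, page 9 is evicted.

9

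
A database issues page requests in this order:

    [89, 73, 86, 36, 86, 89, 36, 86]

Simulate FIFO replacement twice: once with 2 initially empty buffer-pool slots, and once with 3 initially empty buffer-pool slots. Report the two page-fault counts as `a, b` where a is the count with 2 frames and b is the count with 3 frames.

6, 5

2 frames: F F F F . F . F → 6 faults.
3 frames: F F F F . F . . → 5 faults.
5 < 6: adding a frame reduced faults, as is typical.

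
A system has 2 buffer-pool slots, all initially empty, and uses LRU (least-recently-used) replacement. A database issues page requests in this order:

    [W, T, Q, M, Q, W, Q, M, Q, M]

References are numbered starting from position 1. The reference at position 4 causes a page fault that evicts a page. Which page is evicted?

T

pos 1: W -> fault, frames [W]
pos 2: T -> fault, frames [W, T]
pos 3: Q -> fault, evict W, frames [T, Q]
pos 4: M -> fault, evict T, frames [Q, M]
At position 4, page T is evicted.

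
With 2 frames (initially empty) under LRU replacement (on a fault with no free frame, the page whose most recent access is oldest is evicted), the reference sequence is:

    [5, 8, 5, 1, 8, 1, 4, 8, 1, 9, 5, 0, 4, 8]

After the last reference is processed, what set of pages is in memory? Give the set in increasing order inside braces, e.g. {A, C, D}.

5 → miss, frames (5)
8 → miss, frames (5 8)
5 → hit
1 → miss, evict 8, frames (5 1)
8 → miss, evict 5, frames (1 8)
1 → hit
4 → miss, evict 8, frames (1 4)
8 → miss, evict 1, frames (4 8)
1 → miss, evict 4, frames (8 1)
9 → miss, evict 8, frames (1 9)
5 → miss, evict 1, frames (9 5)
0 → miss, evict 9, frames (5 0)
4 → miss, evict 5, frames (0 4)
8 → miss, evict 0, frames (4 8)

{4, 8}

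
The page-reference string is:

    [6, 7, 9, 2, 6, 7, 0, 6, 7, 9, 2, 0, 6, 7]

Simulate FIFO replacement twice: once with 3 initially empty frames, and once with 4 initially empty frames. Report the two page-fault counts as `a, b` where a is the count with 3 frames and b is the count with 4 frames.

3 frames: F F F F F F F . . F F . F F → 11 faults.
4 frames: F F F F . . F F F F F F F F → 12 faults.
12 > 11: adding a frame increased faults — Belady's anomaly.

11, 12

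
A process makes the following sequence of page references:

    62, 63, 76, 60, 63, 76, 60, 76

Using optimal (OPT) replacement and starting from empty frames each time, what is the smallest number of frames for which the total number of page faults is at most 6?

2

f=1: 8 faults
f=2: 5 faults
f=3: 4 faults
f=4: 4 faults
Smallest f with faults ≤ 6 is 2.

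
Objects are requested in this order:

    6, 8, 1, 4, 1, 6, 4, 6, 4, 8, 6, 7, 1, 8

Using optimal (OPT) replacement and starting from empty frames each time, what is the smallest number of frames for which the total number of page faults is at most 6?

f=1: 14 faults
f=2: 8 faults
f=3: 6 faults
f=4: 5 faults
f=5: 5 faults
Smallest f with faults ≤ 6 is 3.

3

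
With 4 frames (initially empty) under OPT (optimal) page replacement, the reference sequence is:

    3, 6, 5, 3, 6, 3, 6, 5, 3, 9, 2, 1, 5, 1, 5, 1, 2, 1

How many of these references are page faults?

6

3 -> miss, frames [3]
6 -> miss, frames [3, 6]
5 -> miss, frames [3, 6, 5]
3 -> hit
6 -> hit
3 -> hit
6 -> hit
5 -> hit
3 -> hit
9 -> miss, frames [3, 6, 5, 9]
2 -> miss, evict 9, frames [3, 6, 5, 2]
1 -> miss, evict 6, frames [3, 5, 2, 1]
5 -> hit
1 -> hit
5 -> hit
1 -> hit
2 -> hit
1 -> hit
Page faults: 6.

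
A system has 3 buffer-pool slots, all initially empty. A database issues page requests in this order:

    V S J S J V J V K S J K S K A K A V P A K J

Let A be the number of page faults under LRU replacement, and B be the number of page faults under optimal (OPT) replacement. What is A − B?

Under LRU: F F F . . . . . F F F . . . F . . F F . F F → 11 faults.
Under OPT: F F F . . . . . F . . . . . F . . F F . . F → 8 faults.
A − B = 11 − 8 = 3.

3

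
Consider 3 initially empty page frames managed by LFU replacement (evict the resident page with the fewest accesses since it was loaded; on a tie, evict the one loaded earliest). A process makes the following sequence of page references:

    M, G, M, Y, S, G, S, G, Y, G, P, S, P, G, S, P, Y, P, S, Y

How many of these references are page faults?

M: fault, frames {M}
G: fault, frames {M,G}
M: hit
Y: fault, frames {M,G,Y}
S: fault, evict G, frames {M,Y,S}
G: fault, evict Y, frames {M,S,G}
S: hit
G: hit
Y: fault, evict M, frames {S,G,Y}
G: hit
P: fault, evict Y, frames {S,G,P}
S: hit
P: hit
G: hit
S: hit
P: hit
Y: fault, evict P, frames {S,G,Y}
P: fault, evict Y, frames {S,G,P}
S: hit
Y: fault, evict P, frames {S,G,Y}
Page faults: 10.

10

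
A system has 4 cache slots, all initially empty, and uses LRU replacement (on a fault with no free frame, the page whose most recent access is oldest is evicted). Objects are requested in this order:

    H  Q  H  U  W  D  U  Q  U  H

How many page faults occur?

H -> fault, frames [H]
Q -> fault, frames [H, Q]
H -> hit
U -> fault, frames [Q, H, U]
W -> fault, frames [Q, H, U, W]
D -> fault, evict Q, frames [H, U, W, D]
U -> hit
Q -> fault, evict H, frames [W, D, U, Q]
U -> hit
H -> fault, evict W, frames [D, Q, U, H]
Page faults: 7.

7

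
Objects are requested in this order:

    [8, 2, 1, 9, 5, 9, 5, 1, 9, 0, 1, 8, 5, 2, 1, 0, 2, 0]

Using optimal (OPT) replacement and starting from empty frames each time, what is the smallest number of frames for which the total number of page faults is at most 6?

f=1: 18 faults
f=2: 11 faults
f=3: 9 faults
f=4: 7 faults
f=5: 6 faults
f=6: 6 faults
Smallest f with faults ≤ 6 is 5.

5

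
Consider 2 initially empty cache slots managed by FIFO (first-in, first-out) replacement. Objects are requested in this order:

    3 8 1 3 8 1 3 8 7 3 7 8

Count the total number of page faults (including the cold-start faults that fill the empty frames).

3 -> miss, frames {3}
8 -> miss, frames {3,8}
1 -> miss, evict 3, frames {8,1}
3 -> miss, evict 8, frames {1,3}
8 -> miss, evict 1, frames {3,8}
1 -> miss, evict 3, frames {8,1}
3 -> miss, evict 8, frames {1,3}
8 -> miss, evict 1, frames {3,8}
7 -> miss, evict 3, frames {8,7}
3 -> miss, evict 8, frames {7,3}
7 -> hit
8 -> miss, evict 7, frames {3,8}
Page faults: 11.

11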